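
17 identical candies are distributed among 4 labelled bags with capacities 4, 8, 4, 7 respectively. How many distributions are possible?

76

By stars and bars, unrestricted non-negative solutions to x_1+…+x_4 = 17 number C(17+3,3) = 1140.
Subtract solutions that violate a single cap (substitute x_i' = x_i − (cap_i+1)): x_1 ≥ 5 gives C(15,3) = 455; x_2 ≥ 9 gives C(11,3) = 165; x_3 ≥ 5 gives C(15,3) = 455; x_4 ≥ 8 gives C(12,3) = 220. Together 1295.
Add back pairs where two caps are both exceeded: 20 + 120 + 35 + 20 + 1 + 35 = 231.
By inclusion–exclusion the count is 1140 − 1295 + 231 = 76.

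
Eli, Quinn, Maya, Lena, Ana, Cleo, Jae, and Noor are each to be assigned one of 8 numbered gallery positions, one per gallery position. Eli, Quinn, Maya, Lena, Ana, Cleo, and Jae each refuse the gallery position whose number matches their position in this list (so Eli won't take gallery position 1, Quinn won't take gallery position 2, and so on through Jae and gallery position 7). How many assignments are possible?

Let Aᵢ (for 1 ≤ i ≤ 7) be the placements that put person i in their forbidden gallery position. Any j of these fix j positions, leaving (8−j)! ways to fill the rest, and there are C(7,j) ways to pick which j.
By inclusion–exclusion, the number of valid placements is Σ_{j=0}^{7} (−1)^j C(7,j)·(8−j)!.
Computing: 40320 − 35280 + 15120 − 4200 + 840 − 126 + 14 − 1 = 16687.

16687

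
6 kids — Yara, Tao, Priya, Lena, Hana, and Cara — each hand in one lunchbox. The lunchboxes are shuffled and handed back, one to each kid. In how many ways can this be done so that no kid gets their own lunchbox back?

265

Count assignments avoiding every fixed point. For any j of the 6 kids fixed to their own lunchbox, the other 6−j can be arranged in (6−j)! ways.
By inclusion–exclusion this is Σ_{j=0}^{6} (−1)^j C(6,j)·(6−j)!.
Computing: 720 − 720 + 360 − 120 + 30 − 6 + 1 = 265.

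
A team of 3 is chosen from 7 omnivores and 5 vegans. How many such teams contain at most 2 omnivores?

Split by how many omnivores are chosen (0 through 2).
Sum: C(7,0)·C(5,3) + C(7,1)·C(5,2) + C(7,2)·C(5,1) = 10 + 70 + 105 = 185.

185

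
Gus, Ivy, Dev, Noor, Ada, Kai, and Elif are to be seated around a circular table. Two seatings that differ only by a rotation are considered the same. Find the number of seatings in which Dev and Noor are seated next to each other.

240

Treat {Dev, Noor} as one unit (2 internal orders) and seat the resulting 6 units around the table: (5)! circular arrangements.
So 2 × (5)! = 2 × 120 = 240.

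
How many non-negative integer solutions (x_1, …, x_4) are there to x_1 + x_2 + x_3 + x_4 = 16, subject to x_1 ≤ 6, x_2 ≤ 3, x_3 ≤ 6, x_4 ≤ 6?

52

Without the upper bounds there are C(19,3) = 969 ways to split 16 among 4 variables.
Subtract solutions that violate a single cap (substitute x_i' = x_i − (cap_i+1)): x_1 ≥ 7 gives C(12,3) = 220; x_2 ≥ 4 gives C(15,3) = 455; x_3 ≥ 7 gives C(12,3) = 220; x_4 ≥ 7 gives C(12,3) = 220. Together 1115.
Add back pairs where two caps are both exceeded: 56 + 10 + 10 + 56 + 56 + 10 = 198.
By inclusion–exclusion the count is 969 − 1115 + 198 = 52.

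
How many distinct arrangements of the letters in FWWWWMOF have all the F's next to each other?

Treat the 2 copies of F as a single block. The multiset to arrange is then {FF, M, O, W, W, W, W}, 7 items in all.
That gives (7)!/(4!) = 210 arrangements.

210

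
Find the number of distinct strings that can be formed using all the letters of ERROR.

The 5 letters of ERROR have repeats: R appearing 3 times.
The number of distinct arrangements is 5!/(3!) = 120/6 = 20.

20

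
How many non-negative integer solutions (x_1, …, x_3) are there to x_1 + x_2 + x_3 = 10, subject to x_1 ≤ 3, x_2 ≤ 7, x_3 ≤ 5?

Ignoring the caps, the number of non-negative solutions to x_1+…+x_3 = 10 is C(12,2) = 66.
Subtract solutions that violate a single cap (substitute x_i' = x_i − (cap_i+1)): x_1 ≥ 4 gives C(8,2) = 28; x_2 ≥ 8 gives C(4,2) = 6; x_3 ≥ 6 gives C(6,2) = 15. Together 49.
Add back pairs where two caps are both exceeded: 0 + 1 + 0 = 1.
By inclusion–exclusion the count is 66 − 49 + 1 = 18.

18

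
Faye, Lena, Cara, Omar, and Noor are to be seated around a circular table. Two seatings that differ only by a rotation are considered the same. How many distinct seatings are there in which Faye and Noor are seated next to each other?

Treat {Faye, Noor} as one unit (2 internal orders) and seat the resulting 4 units around the table: (3)! circular arrangements.
So 2 × (3)! = 2 × 6 = 12.

12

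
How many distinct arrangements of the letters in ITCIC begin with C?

12

Fix C in the first position and arrange the remaining 4 letters.
Those 4 letters have I appearing twice, giving (4)!/(2!) = 12.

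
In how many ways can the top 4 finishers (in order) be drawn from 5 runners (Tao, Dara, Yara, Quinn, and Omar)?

This is an ordered selection of 4 from 5: P(5,4).
That gives 5 × 4 × 3 × 2 = 120.

120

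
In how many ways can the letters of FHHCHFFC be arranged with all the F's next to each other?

60

Treat the 3 copies of F as a single block. The multiset to arrange is then {FFF, C, C, H, H, H}, 6 items in all.
That gives (6)!/(3!·2!) = 60 arrangements.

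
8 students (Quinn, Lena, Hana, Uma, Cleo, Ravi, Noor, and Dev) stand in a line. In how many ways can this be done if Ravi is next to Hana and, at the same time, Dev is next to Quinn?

Treat {Ravi,Hana} as one block (2 orders) and {Dev,Quinn} as another (2 orders).
That leaves 6 units to arrange: 2 × 2 × 6! = 4 × 720 = 2880.

2880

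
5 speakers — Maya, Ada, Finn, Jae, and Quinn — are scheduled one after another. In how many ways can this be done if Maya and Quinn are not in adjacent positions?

Of the 5! = 120 arrangements, those with Maya and Quinn adjacent number 2 × 4! = 48 (treat the pair as a block with 2 internal orders).
Complementary counting: 120 − 48 = 72.

72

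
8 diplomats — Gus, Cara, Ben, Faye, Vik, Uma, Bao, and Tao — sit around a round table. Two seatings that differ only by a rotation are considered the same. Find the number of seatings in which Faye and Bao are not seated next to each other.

3600

All circular seatings of 8 people number (7)! = 5040.
Seatings with Faye beside Bao: treat them as a block with 2 internal orders, giving 2 × (6)! = 1440.
Subtracting, 5040 − 1440 = 3600.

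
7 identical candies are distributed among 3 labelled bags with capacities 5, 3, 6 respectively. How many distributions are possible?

Ignoring the caps, the number of non-negative solutions to x_1+…+x_3 = 7 is C(9,2) = 36.
Subtract solutions that violate a single cap (substitute x_i' = x_i − (cap_i+1)): x_1 ≥ 6 gives C(3,2) = 3; x_2 ≥ 4 gives C(5,2) = 10; x_3 ≥ 7 gives C(2,2) = 1. Together 14.
No two caps can be exceeded simultaneously, so the pair terms are all 0.
By inclusion–exclusion the count is 36 − 14 + 0 = 22.

22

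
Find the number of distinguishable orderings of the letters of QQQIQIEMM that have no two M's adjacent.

2940

Total arrangements of QQQIQIEMM: 9!/(4!·2!·2!) = 3780.
If the two M's are adjacent, glue them into one block, leaving 8 items to arrange: (8)!/(4!·2!) = 840 ways.
Hence 3780 − 840 = 2940.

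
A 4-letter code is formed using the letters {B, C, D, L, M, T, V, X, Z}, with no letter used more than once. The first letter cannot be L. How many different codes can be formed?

The first letter has 9−1 = 8 choices (anything except L).
The remaining 3 letters are filled from the other 8 symbols without repetition: 8 × 7 × 6 = 336.
Total: 8 × 336 = 2688.

2688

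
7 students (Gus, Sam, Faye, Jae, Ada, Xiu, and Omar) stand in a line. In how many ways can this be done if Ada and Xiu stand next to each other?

Place the 5 others and the Ada-Xiu pair as 6 objects in a line; the pair has 2 internal arrangements.
That gives 2 × 6! = 2 × 720 = 1440.

1440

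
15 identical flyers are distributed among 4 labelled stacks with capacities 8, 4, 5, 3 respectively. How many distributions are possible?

51

Ignoring the caps, the number of non-negative solutions to x_1+…+x_4 = 15 is C(18,3) = 816.
Subtract solutions that violate a single cap (substitute x_i' = x_i − (cap_i+1)): x_1 ≥ 9 gives C(9,3) = 84; x_2 ≥ 5 gives C(13,3) = 286; x_3 ≥ 6 gives C(12,3) = 220; x_4 ≥ 4 gives C(14,3) = 364. Together 954.
Add back pairs where two caps are both exceeded: 4 + 1 + 10 + 35 + 84 + 56 = 190.
Subtract triples: 0 + 0 + 0 + 1 = 1.
By inclusion–exclusion the count is 816 − 954 + 190 − 1 = 51.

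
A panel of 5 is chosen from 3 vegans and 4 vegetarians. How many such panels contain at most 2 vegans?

15

Split by how many vegans are chosen (0 through 2).
Sum: C(3,0)·C(4,5) + C(3,1)·C(4,4) + C(3,2)·C(4,3) = 0 + 3 + 12 = 15.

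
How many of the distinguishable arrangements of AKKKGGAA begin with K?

210

Fix K in the first position and arrange the remaining 7 letters.
Those 7 letters have A appearing 3 times, G appearing twice, and K appearing twice, giving (7)!/(3!·2!·2!) = 210.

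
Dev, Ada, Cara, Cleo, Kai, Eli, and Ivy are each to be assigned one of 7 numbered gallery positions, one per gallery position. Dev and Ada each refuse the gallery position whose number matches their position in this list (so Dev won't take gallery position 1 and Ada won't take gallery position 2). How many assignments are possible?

3720

Let Aᵢ (for i ∈ {1, 2}) be the placements that put person i in their forbidden gallery position. Any j of these fix j positions, leaving (7−j)! ways to fill the rest, and there are C(2,j) ways to pick which j.
By inclusion–exclusion, the number of valid placements is Σ_{j=0}^{2} (−1)^j C(2,j)·(7−j)!.
Computing: 5040 − 1440 + 120 = 3720.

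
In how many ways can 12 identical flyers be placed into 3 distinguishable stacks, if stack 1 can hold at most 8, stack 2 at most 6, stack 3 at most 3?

18

Without the upper bounds there are C(14,2) = 91 ways to split 12 among 3 stacks.
Subtract solutions that violate a single cap (substitute x_i' = x_i − (cap_i+1)): x_1 ≥ 9 gives C(5,2) = 10; x_2 ≥ 7 gives C(7,2) = 21; x_3 ≥ 4 gives C(10,2) = 45. Together 76.
Add back pairs where two caps are both exceeded: 0 + 0 + 3 = 3.
By inclusion–exclusion the count is 91 − 76 + 3 = 18.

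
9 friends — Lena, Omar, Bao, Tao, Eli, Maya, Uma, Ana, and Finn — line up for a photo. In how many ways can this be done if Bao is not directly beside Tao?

Of the 9! = 362880 arrangements, those with Bao and Tao adjacent number 2 × 8! = 80640 (treat the pair as a block with 2 internal orders).
Complementary counting: 362880 − 80640 = 282240.

282240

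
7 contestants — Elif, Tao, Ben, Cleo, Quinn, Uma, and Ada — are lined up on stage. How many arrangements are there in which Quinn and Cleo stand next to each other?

1440

Place the 5 others and the Quinn-Cleo pair as 6 objects in a line; the pair has 2 internal arrangements.
That gives 2 × 6! = 2 × 720 = 1440.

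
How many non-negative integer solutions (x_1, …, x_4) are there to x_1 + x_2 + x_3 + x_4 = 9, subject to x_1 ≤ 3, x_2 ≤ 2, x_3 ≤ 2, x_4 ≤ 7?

Ignoring the caps, the number of non-negative solutions to x_1+…+x_4 = 9 is C(12,3) = 220.
Subtract solutions that violate a single cap (substitute x_i' = x_i − (cap_i+1)): x_1 ≥ 4 gives C(8,3) = 56; x_2 ≥ 3 gives C(9,3) = 84; x_3 ≥ 3 gives C(9,3) = 84; x_4 ≥ 8 gives C(4,3) = 4. Together 228.
Add back pairs where two caps are both exceeded: 10 + 10 + 0 + 20 + 0 + 0 = 40.
By inclusion–exclusion the count is 220 − 228 + 40 = 32.

32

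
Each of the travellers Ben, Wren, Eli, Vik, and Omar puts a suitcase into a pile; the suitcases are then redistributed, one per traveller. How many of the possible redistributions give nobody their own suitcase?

44

Let Aᵢ be the assignments in which traveller i gets their own suitcase. We want the size of the complement of A₁∪…∪A_5.
By inclusion–exclusion this is Σ_{j=0}^{5} (−1)^j C(5,j)·(5−j)!.
Computing: 120 − 120 + 60 − 20 + 5 − 1 = 44.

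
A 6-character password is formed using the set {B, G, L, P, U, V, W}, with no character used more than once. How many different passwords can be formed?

This is a permutation of 6 out of 7: P(7,6) = 7!/1!.
7 × 6 × 5 × 4 × 3 × 2 = 5040.

5040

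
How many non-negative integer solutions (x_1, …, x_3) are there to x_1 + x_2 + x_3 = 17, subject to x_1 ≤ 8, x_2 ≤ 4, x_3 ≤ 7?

6

Ignoring the caps, the number of non-negative solutions to x_1+…+x_3 = 17 is C(19,2) = 171.
Subtract solutions that violate a single cap (substitute x_i' = x_i − (cap_i+1)): x_1 ≥ 9 gives C(10,2) = 45; x_2 ≥ 5 gives C(14,2) = 91; x_3 ≥ 8 gives C(11,2) = 55. Together 191.
Add back pairs where two caps are both exceeded: 10 + 1 + 15 = 26.
By inclusion–exclusion the count is 171 − 191 + 26 = 6.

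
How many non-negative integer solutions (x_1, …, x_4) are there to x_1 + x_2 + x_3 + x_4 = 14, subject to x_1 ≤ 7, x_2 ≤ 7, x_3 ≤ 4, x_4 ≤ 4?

123

By stars and bars, unrestricted non-negative solutions to x_1+…+x_4 = 14 number C(14+3,3) = 680.
Subtract solutions that violate a single cap (substitute x_i' = x_i − (cap_i+1)): x_1 ≥ 8 gives C(9,3) = 84; x_2 ≥ 8 gives C(9,3) = 84; x_3 ≥ 5 gives C(12,3) = 220; x_4 ≥ 5 gives C(12,3) = 220. Together 608.
Add back pairs where two caps are both exceeded: 0 + 4 + 4 + 4 + 4 + 35 = 51.
By inclusion–exclusion the count is 680 − 608 + 51 = 123.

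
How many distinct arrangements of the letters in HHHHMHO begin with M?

6

Fix M in the first position and arrange the remaining 6 letters.
Those 6 letters have H appearing 5 times, giving (6)!/(5!) = 6.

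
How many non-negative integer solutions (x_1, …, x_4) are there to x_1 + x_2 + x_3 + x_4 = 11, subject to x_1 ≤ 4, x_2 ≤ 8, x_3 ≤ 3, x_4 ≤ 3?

70

Without the upper bounds there are C(14,3) = 364 ways to split 11 among 4 variables.
Subtract solutions that violate a single cap (substitute x_i' = x_i − (cap_i+1)): x_1 ≥ 5 gives C(9,3) = 84; x_2 ≥ 9 gives C(5,3) = 10; x_3 ≥ 4 gives C(10,3) = 120; x_4 ≥ 4 gives C(10,3) = 120. Together 334.
Add back pairs where two caps are both exceeded: 0 + 10 + 10 + 0 + 0 + 20 = 40.
By inclusion–exclusion the count is 364 − 334 + 40 = 70.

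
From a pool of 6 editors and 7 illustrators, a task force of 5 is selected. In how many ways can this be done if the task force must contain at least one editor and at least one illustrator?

Total 5-person selections from all 13: C(13,5) = 1287.
Selections missing a whole group: no editors → C(7,5) = 21; no illustrators → C(6,5) = 6.
Both groups omitted at once is impossible, so 1287 − 27 = 1260.

1260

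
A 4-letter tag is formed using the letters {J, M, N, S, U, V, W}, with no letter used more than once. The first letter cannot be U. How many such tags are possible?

The first letter has 7−1 = 6 choices (anything except U).
The remaining 3 letters are filled from the other 6 symbols without repetition: 6 × 5 × 4 = 120.
Total: 6 × 120 = 720.

720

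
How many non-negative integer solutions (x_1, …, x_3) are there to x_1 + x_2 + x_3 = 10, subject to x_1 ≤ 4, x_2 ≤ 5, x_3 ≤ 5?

By stars and bars, unrestricted non-negative solutions to x_1+…+x_3 = 10 number C(10+2,2) = 66.
Subtract solutions that violate a single cap (substitute x_i' = x_i − (cap_i+1)): x_1 ≥ 5 gives C(7,2) = 21; x_2 ≥ 6 gives C(6,2) = 15; x_3 ≥ 6 gives C(6,2) = 15. Together 51.
No two caps can be exceeded simultaneously, so the pair terms are all 0.
By inclusion–exclusion the count is 66 − 51 + 0 = 15.

15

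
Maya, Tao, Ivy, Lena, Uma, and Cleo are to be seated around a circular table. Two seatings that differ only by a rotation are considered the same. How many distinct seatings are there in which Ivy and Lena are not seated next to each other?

72

All circular seatings of 6 people number (5)! = 120.
Seatings with Ivy beside Lena: treat them as a block with 2 internal orders, giving 2 × (4)! = 48.
Subtracting, 120 − 48 = 72.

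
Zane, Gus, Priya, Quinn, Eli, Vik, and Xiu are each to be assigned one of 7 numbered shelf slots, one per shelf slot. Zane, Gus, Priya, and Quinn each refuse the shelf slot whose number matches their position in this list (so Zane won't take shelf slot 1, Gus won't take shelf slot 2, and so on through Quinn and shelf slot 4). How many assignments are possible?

Let Aᵢ (for 1 ≤ i ≤ 4) be the placements that put person i in their forbidden shelf slot. Any j of these fix j positions, leaving (7−j)! ways to fill the rest, and there are C(4,j) ways to pick which j.
By inclusion–exclusion, the number of valid placements is Σ_{j=0}^{4} (−1)^j C(4,j)·(7−j)!.
Computing: 5040 − 2880 + 720 − 96 + 6 = 2790.

2790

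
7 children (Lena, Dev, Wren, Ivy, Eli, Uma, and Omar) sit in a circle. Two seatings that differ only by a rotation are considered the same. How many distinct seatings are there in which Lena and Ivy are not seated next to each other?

All circular seatings of 7 people number (6)! = 720.
Those with Lena next to Ivy: fuse the pair into one unit and seat 6 units around a circle — 2·(5)! = 240.
Subtracting, 720 − 240 = 480.

480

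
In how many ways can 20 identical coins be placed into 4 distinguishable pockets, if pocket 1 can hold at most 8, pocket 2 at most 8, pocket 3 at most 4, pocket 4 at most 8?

145

Ignoring the caps, the number of non-negative solutions to x_1+…+x_4 = 20 is C(23,3) = 1771.
Subtract solutions that violate a single cap (substitute x_i' = x_i − (cap_i+1)): x_1 ≥ 9 gives C(14,3) = 364; x_2 ≥ 9 gives C(14,3) = 364; x_3 ≥ 5 gives C(18,3) = 816; x_4 ≥ 9 gives C(14,3) = 364. Together 1908.
Add back pairs where two caps are both exceeded: 10 + 84 + 10 + 84 + 10 + 84 = 282.
By inclusion–exclusion the count is 1771 − 1908 + 282 = 145.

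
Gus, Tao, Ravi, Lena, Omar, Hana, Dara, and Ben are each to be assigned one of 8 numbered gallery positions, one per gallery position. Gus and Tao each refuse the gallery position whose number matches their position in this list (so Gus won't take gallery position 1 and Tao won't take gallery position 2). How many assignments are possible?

30960

Let Aᵢ (for i ∈ {1, 2}) be the placements that put person i in their forbidden gallery position. Any j of these fix j positions, leaving (8−j)! ways to fill the rest, and there are C(2,j) ways to pick which j.
By inclusion–exclusion, the number of valid placements is Σ_{j=0}^{2} (−1)^j C(2,j)·(8−j)!.
Computing: 40320 − 10080 + 720 = 30960.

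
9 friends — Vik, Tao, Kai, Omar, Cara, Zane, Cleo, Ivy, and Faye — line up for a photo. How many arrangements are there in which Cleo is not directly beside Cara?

There are 9! = 362880 arrangements in all. If Cleo and Cara are adjacent, merging them into one block gives 2·(8)! = 80640 arrangements.
Complementary counting: 362880 − 80640 = 282240.

282240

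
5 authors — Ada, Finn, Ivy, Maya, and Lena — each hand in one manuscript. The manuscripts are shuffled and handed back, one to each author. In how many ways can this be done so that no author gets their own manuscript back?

44

Count assignments avoiding every fixed point. For any j of the 5 authors fixed to their own manuscript, the other 5−j can be arranged in (5−j)! ways.
By inclusion–exclusion this is Σ_{j=0}^{5} (−1)^j C(5,j)·(5−j)!.
Computing: 120 − 120 + 60 − 20 + 5 − 1 = 44.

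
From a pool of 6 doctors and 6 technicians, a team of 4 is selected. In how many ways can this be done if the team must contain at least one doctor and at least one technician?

465

Unrestricted: C(12,4) = 495 ways to pick any 4 of the 12.
Subtract selections that omit an entire group: no doctors → C(6,4) = 15; no technicians → C(6,4) = 15.
Both groups omitted at once is impossible, so 495 − 30 = 465.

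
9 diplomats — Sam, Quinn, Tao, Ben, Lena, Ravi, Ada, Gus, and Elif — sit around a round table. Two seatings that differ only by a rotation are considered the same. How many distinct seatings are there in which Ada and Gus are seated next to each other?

Glue Ada and Gus into a block (2 internal orders). Seating 8 units around a circle gives (7)! arrangements.
So 2 × (7)! = 2 × 5040 = 10080.

10080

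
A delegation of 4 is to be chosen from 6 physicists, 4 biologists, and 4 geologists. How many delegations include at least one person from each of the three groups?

With no constraint there are C(14,4) = 1001 possible selections.
Subtract selections that omit an entire group: no physicists → C(8,4) = 70; no biologists → C(10,4) = 210; no geologists → C(10,4) = 210.
Add back selections omitting two groups (i.e. drawn from a single group): C(6,4) + C(4,4) + C(4,4) = 17.
By inclusion–exclusion: 1001 − 490 + 17 = 528.

528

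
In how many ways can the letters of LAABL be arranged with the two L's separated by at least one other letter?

18

Total arrangements of LAABL: 5!/(2!·2!) = 30.
Arrangements with the L's together: treat LL as one letter, giving (4)!/(2!) = 12.
Hence 30 − 12 = 18.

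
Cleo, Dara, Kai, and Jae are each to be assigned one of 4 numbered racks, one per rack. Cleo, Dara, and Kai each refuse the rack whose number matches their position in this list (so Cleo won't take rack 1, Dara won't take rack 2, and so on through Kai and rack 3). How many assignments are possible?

11

Let Aᵢ (for i ∈ {1, 2, 3}) be the placements that put person i in their forbidden rack. Any j of these fix j positions, leaving (4−j)! ways to fill the rest, and there are C(3,j) ways to pick which j.
By inclusion–exclusion, the number of valid placements is Σ_{j=0}^{3} (−1)^j C(3,j)·(4−j)!.
Computing: 24 − 18 + 6 − 1 = 11.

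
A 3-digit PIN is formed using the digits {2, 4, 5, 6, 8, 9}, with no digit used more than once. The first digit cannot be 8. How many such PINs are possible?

The first digit has 6−1 = 5 choices (anything except 8).
The remaining 2 digits are filled from the other 5 symbols without repetition: 5 × 4 = 20.
Total: 5 × 20 = 100.

100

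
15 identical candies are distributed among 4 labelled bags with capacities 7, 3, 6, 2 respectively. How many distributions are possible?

19

Ignoring the caps, the number of non-negative solutions to x_1+…+x_4 = 15 is C(18,3) = 816.
Subtract solutions that violate a single cap (substitute x_i' = x_i − (cap_i+1)): x_1 ≥ 8 gives C(10,3) = 120; x_2 ≥ 4 gives C(14,3) = 364; x_3 ≥ 7 gives C(11,3) = 165; x_4 ≥ 3 gives C(15,3) = 455. Together 1104.
Add back pairs where two caps are both exceeded: 20 + 1 + 35 + 35 + 165 + 56 = 312.
Subtract triples: 0 + 1 + 0 + 4 = 5.
By inclusion–exclusion the count is 816 − 1104 + 312 − 5 = 19.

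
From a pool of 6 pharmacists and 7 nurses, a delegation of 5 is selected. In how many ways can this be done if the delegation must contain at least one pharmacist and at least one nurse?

With no constraint there are C(13,5) = 1287 possible selections.
Selections missing a whole group: no pharmacists → C(7,5) = 21; no nurses → C(6,5) = 6.
Both groups omitted at once is impossible, so 1287 − 27 = 1260.

1260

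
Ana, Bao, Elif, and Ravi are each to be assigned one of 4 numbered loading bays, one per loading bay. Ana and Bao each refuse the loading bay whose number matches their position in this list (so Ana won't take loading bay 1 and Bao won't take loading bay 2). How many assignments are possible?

14

Let Aᵢ (for i ∈ {1, 2}) be the placements that put person i in their forbidden loading bay. Any j of these fix j positions, leaving (4−j)! ways to fill the rest, and there are C(2,j) ways to pick which j.
By inclusion–exclusion, the number of valid placements is Σ_{j=0}^{2} (−1)^j C(2,j)·(4−j)!.
Computing: 24 − 12 + 2 = 14.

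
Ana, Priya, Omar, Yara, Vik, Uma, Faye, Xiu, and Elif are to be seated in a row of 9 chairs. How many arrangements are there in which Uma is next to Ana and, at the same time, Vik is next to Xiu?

20160

Treat {Uma,Ana} as one block (2 orders) and {Vik,Xiu} as another (2 orders).
That leaves 7 units to arrange: 2 × 2 × 7! = 4 × 5040 = 20160.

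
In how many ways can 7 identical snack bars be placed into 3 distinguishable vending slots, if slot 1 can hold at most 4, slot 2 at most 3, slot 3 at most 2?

6

Without the upper bounds there are C(9,2) = 36 ways to split 7 among 3 vending slots.
Subtract solutions that violate a single cap (substitute x_i' = x_i − (cap_i+1)): x_1 ≥ 5 gives C(4,2) = 6; x_2 ≥ 4 gives C(5,2) = 10; x_3 ≥ 3 gives C(6,2) = 15. Together 31.
Add back pairs where two caps are both exceeded: 0 + 0 + 1 = 1.
By inclusion–exclusion the count is 36 − 31 + 1 = 6.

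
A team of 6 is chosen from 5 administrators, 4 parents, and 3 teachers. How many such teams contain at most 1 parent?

Split by how many parents are chosen (0 through 1).
Sum: C(4,0)·C(8,6) + C(4,1)·C(8,5) = 28 + 224 = 252.

252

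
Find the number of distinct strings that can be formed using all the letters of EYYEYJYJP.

3780

The 9 letters of EYYEYJYJP have repeats: E appearing twice, J appearing twice, and Y appearing 4 times.
Dividing 9! = 362880 by 4!·2!·2! = 96 for the repeated letters gives 3780.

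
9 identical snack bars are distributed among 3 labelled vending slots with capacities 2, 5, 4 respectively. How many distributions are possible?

6

By stars and bars, unrestricted non-negative solutions to x_1+…+x_3 = 9 number C(9+2,2) = 55.
Subtract solutions that violate a single cap (substitute x_i' = x_i − (cap_i+1)): x_1 ≥ 3 gives C(8,2) = 28; x_2 ≥ 6 gives C(5,2) = 10; x_3 ≥ 5 gives C(6,2) = 15. Together 53.
Add back pairs where two caps are both exceeded: 1 + 3 + 0 = 4.
By inclusion–exclusion the count is 55 − 53 + 4 = 6.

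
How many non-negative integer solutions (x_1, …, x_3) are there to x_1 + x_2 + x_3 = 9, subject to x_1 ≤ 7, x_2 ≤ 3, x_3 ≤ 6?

25

Without the upper bounds there are C(11,2) = 55 ways to split 9 among 3 variables.
Subtract solutions that violate a single cap (substitute x_i' = x_i − (cap_i+1)): x_1 ≥ 8 gives C(3,2) = 3; x_2 ≥ 4 gives C(7,2) = 21; x_3 ≥ 7 gives C(4,2) = 6. Together 30.
No two caps can be exceeded simultaneously, so the pair terms are all 0.
By inclusion–exclusion the count is 55 − 30 + 0 = 25.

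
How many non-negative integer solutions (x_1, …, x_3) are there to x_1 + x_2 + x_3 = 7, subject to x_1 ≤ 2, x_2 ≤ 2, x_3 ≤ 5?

6

By stars and bars, unrestricted non-negative solutions to x_1+…+x_3 = 7 number C(7+2,2) = 36.
Subtract solutions that violate a single cap (substitute x_i' = x_i − (cap_i+1)): x_1 ≥ 3 gives C(6,2) = 15; x_2 ≥ 3 gives C(6,2) = 15; x_3 ≥ 6 gives C(3,2) = 3. Together 33.
Add back pairs where two caps are both exceeded: 3 + 0 + 0 = 3.
By inclusion–exclusion the count is 36 − 33 + 3 = 6.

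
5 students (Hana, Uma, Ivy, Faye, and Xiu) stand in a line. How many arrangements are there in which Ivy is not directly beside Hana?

There are 5! = 120 arrangements in all. If Ivy and Hana are adjacent, merging them into one block gives 2·(4)! = 48 arrangements.
So 120 − 48 = 72 arrangements keep them apart.

72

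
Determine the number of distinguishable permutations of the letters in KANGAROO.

10080

KANGAROO has 8 letters with A appearing twice and O appearing twice.
So there are 8! / (2!·2!) = 10080 distinguishable arrangements.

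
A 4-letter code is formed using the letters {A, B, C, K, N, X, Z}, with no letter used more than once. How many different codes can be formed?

This is a permutation of 4 out of 7: P(7,4) = 7!/3!.
7 × 6 × 5 × 4 = 840.

840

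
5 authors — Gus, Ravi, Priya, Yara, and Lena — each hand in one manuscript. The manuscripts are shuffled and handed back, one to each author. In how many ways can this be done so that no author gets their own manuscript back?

44

Let Aᵢ be the assignments in which author i gets their own manuscript. We want the size of the complement of A₁∪…∪A_5.
By inclusion–exclusion this is Σ_{j=0}^{5} (−1)^j C(5,j)·(5−j)!.
Computing: 120 − 120 + 60 − 20 + 5 − 1 = 44.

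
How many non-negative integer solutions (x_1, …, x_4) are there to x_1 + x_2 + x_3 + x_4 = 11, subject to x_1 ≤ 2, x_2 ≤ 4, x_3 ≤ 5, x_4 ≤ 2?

10

Ignoring the caps, the number of non-negative solutions to x_1+…+x_4 = 11 is C(14,3) = 364.
Subtract solutions that violate a single cap (substitute x_i' = x_i − (cap_i+1)): x_1 ≥ 3 gives C(11,3) = 165; x_2 ≥ 5 gives C(9,3) = 84; x_3 ≥ 6 gives C(8,3) = 56; x_4 ≥ 3 gives C(11,3) = 165. Together 470.
Add back pairs where two caps are both exceeded: 20 + 10 + 56 + 1 + 20 + 10 = 117.
Subtract triples: 0 + 1 + 0 + 0 = 1.
By inclusion–exclusion the count is 364 − 470 + 117 − 1 = 10.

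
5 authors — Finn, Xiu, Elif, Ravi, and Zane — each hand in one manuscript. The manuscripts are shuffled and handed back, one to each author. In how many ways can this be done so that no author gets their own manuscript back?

44

Let Aᵢ be the assignments in which author i gets their own manuscript. We want the size of the complement of A₁∪…∪A_5.
By inclusion–exclusion this is Σ_{j=0}^{5} (−1)^j C(5,j)·(5−j)!.
Computing: 120 − 120 + 60 − 20 + 5 − 1 = 44.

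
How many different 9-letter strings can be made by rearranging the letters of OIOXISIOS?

OIOXISIOS has 9 letters with I appearing 3 times, O appearing 3 times, and S appearing twice.
Dividing 9! = 362880 by 3!·3!·2! = 72 for the repeated letters gives 5040.

5040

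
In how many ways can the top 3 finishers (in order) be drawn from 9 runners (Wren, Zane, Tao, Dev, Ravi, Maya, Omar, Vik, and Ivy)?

504

There are 9 choices for 1st place, 8 for 2nd, and 7 for 3rd.
That gives 9 × 8 × 7 = 504.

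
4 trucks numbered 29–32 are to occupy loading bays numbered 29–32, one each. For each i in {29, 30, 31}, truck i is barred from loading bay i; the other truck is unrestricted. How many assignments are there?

11

Let Aᵢ (for i ∈ {29, 30, 31}) be the placements that put truck i in its forbidden loading bay. Any j of these fix j positions, leaving (4−j)! ways to fill the rest, and there are C(3,j) ways to pick which j.
By inclusion–exclusion, the number of valid placements is Σ_{j=0}^{3} (−1)^j C(3,j)·(4−j)!.
Computing: 24 − 18 + 6 − 1 = 11.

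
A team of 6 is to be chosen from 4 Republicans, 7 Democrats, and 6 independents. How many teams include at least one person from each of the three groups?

9996

With no constraint there are C(17,6) = 12376 possible selections.
Subtract selections that omit an entire group: no Republicans → C(13,6) = 1716; no Democrats → C(10,6) = 210; no independents → C(11,6) = 462.
Add back selections omitting two groups (i.e. drawn from a single group): C(4,6) + C(7,6) + C(6,6) = 8.
By inclusion–exclusion: 12376 − 2388 + 8 = 9996.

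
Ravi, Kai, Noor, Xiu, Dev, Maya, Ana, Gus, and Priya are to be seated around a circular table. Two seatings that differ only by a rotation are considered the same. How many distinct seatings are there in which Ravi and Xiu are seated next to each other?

Glue Ravi and Xiu into a block (2 internal orders). Seating 8 units around a circle gives (7)! arrangements.
So 2 × (7)! = 2 × 5040 = 10080.

10080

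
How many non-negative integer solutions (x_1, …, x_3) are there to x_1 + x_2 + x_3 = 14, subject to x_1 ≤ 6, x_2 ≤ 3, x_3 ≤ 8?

Ignoring the caps, the number of non-negative solutions to x_1+…+x_3 = 14 is C(16,2) = 120.
Subtract solutions that violate a single cap (substitute x_i' = x_i − (cap_i+1)): x_1 ≥ 7 gives C(9,2) = 36; x_2 ≥ 4 gives C(12,2) = 66; x_3 ≥ 9 gives C(7,2) = 21. Together 123.
Add back pairs where two caps are both exceeded: 10 + 0 + 3 = 13.
By inclusion–exclusion the count is 120 − 123 + 13 = 10.

10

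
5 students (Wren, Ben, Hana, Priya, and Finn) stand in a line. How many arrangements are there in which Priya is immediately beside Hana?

48

Treat {Priya, Hana} as a single unit. There are 4 units to order, and the pair itself can be ordered 2 ways.
That gives 2 × 4! = 2 × 24 = 48.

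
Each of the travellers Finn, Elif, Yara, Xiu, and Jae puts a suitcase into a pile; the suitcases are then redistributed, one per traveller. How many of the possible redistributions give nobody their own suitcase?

44

Count assignments avoiding every fixed point. For any j of the 5 travellers fixed to their own suitcase, the other 5−j can be arranged in (5−j)! ways.
By inclusion–exclusion this is Σ_{j=0}^{5} (−1)^j C(5,j)·(5−j)!.
Computing: 120 − 120 + 60 − 20 + 5 − 1 = 44.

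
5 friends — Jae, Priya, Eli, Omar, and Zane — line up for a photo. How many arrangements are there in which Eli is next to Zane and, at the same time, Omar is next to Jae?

24

Treat {Eli,Zane} as one block (2 orders) and {Omar,Jae} as another (2 orders).
That leaves 3 units to arrange: 2 × 2 × 3! = 4 × 6 = 24.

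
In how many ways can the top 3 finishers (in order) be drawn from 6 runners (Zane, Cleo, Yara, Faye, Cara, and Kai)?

There are 6 choices for 1st place, 5 for 2nd, and 4 for 3rd.
That gives 6 × 5 × 4 = 120.

120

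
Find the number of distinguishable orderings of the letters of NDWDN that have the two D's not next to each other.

18

Total arrangements of NDWDN: 5!/(2!·2!) = 30.
Arrangements with the D's together: treat DD as one letter, giving (4)!/(2!) = 12.
Subtracting, 30 − 12 = 18 arrangements keep the D's apart.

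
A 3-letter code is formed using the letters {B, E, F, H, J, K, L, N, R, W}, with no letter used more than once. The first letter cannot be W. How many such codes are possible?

The first letter has 10−1 = 9 choices (anything except W).
The remaining 2 letters are filled from the other 9 symbols without repetition: 9 × 8 = 72.
Total: 9 × 72 = 648.

648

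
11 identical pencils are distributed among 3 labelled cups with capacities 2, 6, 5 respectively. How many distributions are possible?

Without the upper bounds there are C(13,2) = 78 ways to split 11 among 3 cups.
Subtract solutions that violate a single cap (substitute x_i' = x_i − (cap_i+1)): x_1 ≥ 3 gives C(10,2) = 45; x_2 ≥ 7 gives C(6,2) = 15; x_3 ≥ 6 gives C(7,2) = 21. Together 81.
Add back pairs where two caps are both exceeded: 3 + 6 + 0 = 9.
By inclusion–exclusion the count is 78 − 81 + 9 = 6.

6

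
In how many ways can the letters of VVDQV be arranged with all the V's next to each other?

6

Treat the 3 copies of V as a single block. The multiset to arrange is then {VVV, D, Q}, 3 items in all.
All 3 items are distinct, so there are (3)! = 6 arrangements.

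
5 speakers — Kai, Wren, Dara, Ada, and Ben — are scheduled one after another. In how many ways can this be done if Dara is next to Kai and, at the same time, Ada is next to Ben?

24

Treat {Dara,Kai} as one block (2 orders) and {Ada,Ben} as another (2 orders).
That leaves 3 units to arrange: 2 × 2 × 3! = 4 × 6 = 24.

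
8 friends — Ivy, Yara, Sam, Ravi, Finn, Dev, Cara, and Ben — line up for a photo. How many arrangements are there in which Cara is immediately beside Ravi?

10080

Place the 6 others and the Cara-Ravi pair as 7 objects in a line; the pair has 2 internal arrangements.
That gives 2 × 7! = 2 × 5040 = 10080.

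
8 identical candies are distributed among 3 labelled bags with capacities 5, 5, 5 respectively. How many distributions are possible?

27

Ignoring the caps, the number of non-negative solutions to x_1+…+x_3 = 8 is C(10,2) = 45.
Subtract solutions that violate a single cap (substitute x_i' = x_i − (cap_i+1)): x_1 ≥ 6 gives C(4,2) = 6; x_2 ≥ 6 gives C(4,2) = 6; x_3 ≥ 6 gives C(4,2) = 6. Together 18.
No two caps can be exceeded simultaneously, so the pair terms are all 0.
By inclusion–exclusion the count is 45 − 18 + 0 = 27.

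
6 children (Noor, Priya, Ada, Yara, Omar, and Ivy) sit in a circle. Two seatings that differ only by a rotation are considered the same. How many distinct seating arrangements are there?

120

Around a circle, 6 distinct people have 6!/6 = (5)! = 120 rotationally distinct seatings.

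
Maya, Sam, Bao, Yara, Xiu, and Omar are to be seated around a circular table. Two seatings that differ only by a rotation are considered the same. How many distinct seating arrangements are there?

120

Around a circle, 6 distinct people have 6!/6 = (5)! = 120 rotationally distinct seatings.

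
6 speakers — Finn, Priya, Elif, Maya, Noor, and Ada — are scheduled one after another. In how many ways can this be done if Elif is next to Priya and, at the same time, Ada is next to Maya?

Treat {Elif,Priya} as one block (2 orders) and {Ada,Maya} as another (2 orders).
That leaves 4 units to arrange: 2 × 2 × 4! = 4 × 24 = 96.

96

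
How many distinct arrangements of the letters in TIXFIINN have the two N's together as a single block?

840

Treat the 2 copies of N as a single block. The multiset to arrange is then {NN, F, I, I, I, T, X}, 7 items in all.
That gives (7)!/(3!) = 840 arrangements.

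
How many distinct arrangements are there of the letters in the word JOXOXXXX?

Letter multiplicities in JOXOXXXX: J×1, O×2, X×5.
So there are 8! / (5!·2!) = 168 distinguishable arrangements.

168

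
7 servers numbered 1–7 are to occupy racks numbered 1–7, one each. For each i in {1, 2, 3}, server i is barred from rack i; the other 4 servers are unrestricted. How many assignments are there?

Let Aᵢ (for i ∈ {1, 2, 3}) be the placements that put server i in its forbidden rack. Any j of these fix j positions, leaving (7−j)! ways to fill the rest, and there are C(3,j) ways to pick which j.
By inclusion–exclusion, the number of valid placements is Σ_{j=0}^{3} (−1)^j C(3,j)·(7−j)!.
Computing: 5040 − 2160 + 360 − 24 = 3216.

3216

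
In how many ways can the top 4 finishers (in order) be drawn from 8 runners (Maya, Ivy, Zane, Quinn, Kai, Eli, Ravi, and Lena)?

1680

There are 8 choices for 1st place, 7 for 2nd, and so on down to 5 for position 4.
That gives 8 × 7 × 6 × 5 = 1680.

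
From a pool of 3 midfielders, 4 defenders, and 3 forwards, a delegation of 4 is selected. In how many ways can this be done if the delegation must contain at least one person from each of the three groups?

Unrestricted: C(10,4) = 210 ways to pick any 4 of the 10.
Subtract selections that omit an entire group: no midfielders → C(7,4) = 35; no defenders → C(6,4) = 15; no forwards → C(7,4) = 35.
Add back selections omitting two groups (i.e. drawn from a single group): C(3,4) + C(4,4) + C(3,4) = 1.
By inclusion–exclusion: 210 − 85 + 1 = 126.

126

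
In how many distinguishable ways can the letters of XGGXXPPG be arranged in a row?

Letter multiplicities in XGGXXPPG: G×3, P×2, X×3.
The number of distinct arrangements is 8!/(3!·3!·2!) = 40320/72 = 560.

560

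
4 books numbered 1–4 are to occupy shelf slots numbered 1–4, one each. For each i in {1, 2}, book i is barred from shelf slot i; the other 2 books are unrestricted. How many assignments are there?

Let Aᵢ (for i ∈ {1, 2}) be the placements that put book i in its forbidden shelf slot. Any j of these fix j positions, leaving (4−j)! ways to fill the rest, and there are C(2,j) ways to pick which j.
By inclusion–exclusion, the number of valid placements is Σ_{j=0}^{2} (−1)^j C(2,j)·(4−j)!.
Computing: 24 − 12 + 2 = 14.

14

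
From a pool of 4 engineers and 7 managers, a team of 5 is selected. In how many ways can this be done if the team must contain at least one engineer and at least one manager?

441

Unrestricted: C(11,5) = 462 ways to pick any 5 of the 11.
Selections missing a whole group: no engineers → C(7,5) = 21; no managers → C(4,5) = 0.
Both groups omitted at once is impossible, so 462 − 21 = 441.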